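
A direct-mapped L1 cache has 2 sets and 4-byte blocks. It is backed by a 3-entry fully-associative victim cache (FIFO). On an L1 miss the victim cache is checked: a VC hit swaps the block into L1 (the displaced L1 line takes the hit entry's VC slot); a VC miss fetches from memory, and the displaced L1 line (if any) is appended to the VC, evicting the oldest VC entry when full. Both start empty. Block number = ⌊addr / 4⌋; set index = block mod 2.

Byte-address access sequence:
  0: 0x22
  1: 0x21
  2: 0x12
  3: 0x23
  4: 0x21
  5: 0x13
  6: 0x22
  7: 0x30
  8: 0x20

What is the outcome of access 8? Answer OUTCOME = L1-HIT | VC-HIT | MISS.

OUTCOME = VC-HIT

  [0] addr=0x22 blk=8 s=0: MISS | VC []
  [1] addr=0x21 blk=8 s=0: L1-HIT | VC []
  [2] addr=0x12 blk=4 s=0: MISS | VC [8]
  [3] addr=0x23 blk=8 s=0: VC-HIT | VC [4]
  [4] addr=0x21 blk=8 s=0: L1-HIT | VC [4]
  [5] addr=0x13 blk=4 s=0: VC-HIT | VC [8]
  [6] addr=0x22 blk=8 s=0: VC-HIT | VC [4]
  [7] addr=0x30 blk=12 s=0: MISS | VC [4, 8]
  [8] addr=0x20 blk=8 s=0: VC-HIT | VC [4, 12]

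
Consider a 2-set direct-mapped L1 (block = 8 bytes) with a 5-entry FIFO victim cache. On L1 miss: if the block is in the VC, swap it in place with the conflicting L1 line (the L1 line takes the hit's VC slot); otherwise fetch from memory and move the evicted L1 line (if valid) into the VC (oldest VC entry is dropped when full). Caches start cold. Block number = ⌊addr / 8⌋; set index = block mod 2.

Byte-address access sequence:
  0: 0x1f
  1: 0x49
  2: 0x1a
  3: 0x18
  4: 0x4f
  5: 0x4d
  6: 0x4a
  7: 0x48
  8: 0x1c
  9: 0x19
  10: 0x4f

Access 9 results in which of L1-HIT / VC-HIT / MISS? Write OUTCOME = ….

OUTCOME = L1-HIT

#0 0x1f→b3/s1 MISS; vc=[]
#1 0x49→b9/s1 MISS; vc=[3]
#2 0x1a→b3/s1 VC-HIT; vc=[9]
#3 0x18→b3/s1 L1-HIT; vc=[9]
#4 0x4f→b9/s1 VC-HIT; vc=[3]
#5 0x4d→b9/s1 L1-HIT; vc=[3]
#6 0x4a→b9/s1 L1-HIT; vc=[3]
#7 0x48→b9/s1 L1-HIT; vc=[3]
#8 0x1c→b3/s1 VC-HIT; vc=[9]
#9 0x19→b3/s1 L1-HIT; vc=[9]
#10 0x4f→b9/s1 VC-HIT; vc=[3]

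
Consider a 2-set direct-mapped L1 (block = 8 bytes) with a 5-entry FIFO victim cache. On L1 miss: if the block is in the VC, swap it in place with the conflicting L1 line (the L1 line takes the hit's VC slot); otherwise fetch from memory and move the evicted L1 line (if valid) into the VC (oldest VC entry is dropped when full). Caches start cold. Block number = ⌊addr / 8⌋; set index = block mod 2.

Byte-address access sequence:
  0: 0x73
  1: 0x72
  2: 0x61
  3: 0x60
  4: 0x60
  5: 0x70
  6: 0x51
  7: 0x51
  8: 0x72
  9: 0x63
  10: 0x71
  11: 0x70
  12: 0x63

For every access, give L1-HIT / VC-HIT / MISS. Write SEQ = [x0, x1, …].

SEQ = [MISS, L1-HIT, MISS, L1-HIT, L1-HIT, VC-HIT, MISS, L1-HIT, VC-HIT, VC-HIT, VC-HIT, L1-HIT, VC-HIT]

  [0] addr=0x73 blk=14 s=0: MISS | VC []
  [1] addr=0x72 blk=14 s=0: L1-HIT | VC []
  [2] addr=0x61 blk=12 s=0: MISS | VC [14]
  [3] addr=0x60 blk=12 s=0: L1-HIT | VC [14]
  [4] addr=0x60 blk=12 s=0: L1-HIT | VC [14]
  [5] addr=0x70 blk=14 s=0: VC-HIT | VC [12]
  [6] addr=0x51 blk=10 s=0: MISS | VC [12, 14]
  [7] addr=0x51 blk=10 s=0: L1-HIT | VC [12, 14]
  [8] addr=0x72 blk=14 s=0: VC-HIT | VC [12, 10]
  [9] addr=0x63 blk=12 s=0: VC-HIT | VC [14, 10]
  [10] addr=0x71 blk=14 s=0: VC-HIT | VC [12, 10]
  [11] addr=0x70 blk=14 s=0: L1-HIT | VC [12, 10]
  [12] addr=0x63 blk=12 s=0: VC-HIT | VC [14, 10]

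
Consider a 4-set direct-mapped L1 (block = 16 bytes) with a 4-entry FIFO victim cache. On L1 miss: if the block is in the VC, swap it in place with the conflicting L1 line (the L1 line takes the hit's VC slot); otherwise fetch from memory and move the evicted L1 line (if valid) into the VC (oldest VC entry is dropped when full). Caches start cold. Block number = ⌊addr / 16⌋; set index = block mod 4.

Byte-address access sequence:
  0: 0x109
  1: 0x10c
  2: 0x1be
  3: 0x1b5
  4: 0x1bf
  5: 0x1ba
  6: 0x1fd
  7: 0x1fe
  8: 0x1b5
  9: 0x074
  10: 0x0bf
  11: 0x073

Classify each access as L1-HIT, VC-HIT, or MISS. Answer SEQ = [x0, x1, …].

0: 0x109 (blk 16, set 0) → MISS  vc=[]
1: 0x10c (blk 16, set 0) → L1-HIT  vc=[]
2: 0x1be (blk 27, set 3) → MISS  vc=[]
3: 0x1b5 (blk 27, set 3) → L1-HIT  vc=[]
4: 0x1bf (blk 27, set 3) → L1-HIT  vc=[]
5: 0x1ba (blk 27, set 3) → L1-HIT  vc=[]
6: 0x1fd (blk 31, set 3) → MISS  vc=[27]
7: 0x1fe (blk 31, set 3) → L1-HIT  vc=[27]
8: 0x1b5 (blk 27, set 3) → VC-HIT  vc=[31]
9: 0x74 (blk 7, set 3) → MISS  vc=[31, 27]
10: 0xbf (blk 11, set 3) → MISS  vc=[31, 27, 7]
11: 0x73 (blk 7, set 3) → VC-HIT  vc=[31, 27, 11]

SEQ = [MISS, L1-HIT, MISS, L1-HIT, L1-HIT, L1-HIT, MISS, L1-HIT, VC-HIT, MISS, MISS, VC-HIT]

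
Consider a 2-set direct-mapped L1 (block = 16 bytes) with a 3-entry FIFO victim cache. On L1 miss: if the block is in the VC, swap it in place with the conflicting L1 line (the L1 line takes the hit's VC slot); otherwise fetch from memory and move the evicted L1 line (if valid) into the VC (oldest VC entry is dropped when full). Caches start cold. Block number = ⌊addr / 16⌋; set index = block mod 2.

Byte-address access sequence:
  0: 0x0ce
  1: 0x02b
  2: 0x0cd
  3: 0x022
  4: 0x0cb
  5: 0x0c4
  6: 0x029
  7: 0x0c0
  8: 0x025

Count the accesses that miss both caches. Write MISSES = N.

MISSES = 2

0: 0xce (blk 12, set 0) → MISS  vc=[]
1: 0x2b (blk 2, set 0) → MISS  vc=[12]
2: 0xcd (blk 12, set 0) → VC-HIT  vc=[2]
3: 0x22 (blk 2, set 0) → VC-HIT  vc=[12]
4: 0xcb (blk 12, set 0) → VC-HIT  vc=[2]
5: 0xc4 (blk 12, set 0) → L1-HIT  vc=[2]
6: 0x29 (blk 2, set 0) → VC-HIT  vc=[12]
7: 0xc0 (blk 12, set 0) → VC-HIT  vc=[2]
8: 0x25 (blk 2, set 0) → VC-HIT  vc=[12]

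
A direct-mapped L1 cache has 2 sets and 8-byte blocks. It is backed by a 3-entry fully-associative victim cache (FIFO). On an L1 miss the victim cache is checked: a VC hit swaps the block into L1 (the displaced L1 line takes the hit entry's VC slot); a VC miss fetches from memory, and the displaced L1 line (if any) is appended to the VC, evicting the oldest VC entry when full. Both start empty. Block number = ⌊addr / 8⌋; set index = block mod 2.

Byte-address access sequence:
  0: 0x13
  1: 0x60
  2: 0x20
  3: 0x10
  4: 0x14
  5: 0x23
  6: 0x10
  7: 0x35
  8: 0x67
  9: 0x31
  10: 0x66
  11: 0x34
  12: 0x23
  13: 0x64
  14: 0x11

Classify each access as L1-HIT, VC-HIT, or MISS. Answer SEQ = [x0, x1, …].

SEQ = [MISS, MISS, MISS, VC-HIT, L1-HIT, VC-HIT, VC-HIT, MISS, VC-HIT, VC-HIT, VC-HIT, VC-HIT, VC-HIT, VC-HIT, VC-HIT]

  [0] addr=0x13 blk=2 s=0: MISS | VC []
  [1] addr=0x60 blk=12 s=0: MISS | VC [2]
  [2] addr=0x20 blk=4 s=0: MISS | VC [2, 12]
  [3] addr=0x10 blk=2 s=0: VC-HIT | VC [4, 12]
  [4] addr=0x14 blk=2 s=0: L1-HIT | VC [4, 12]
  [5] addr=0x23 blk=4 s=0: VC-HIT | VC [2, 12]
  [6] addr=0x10 blk=2 s=0: VC-HIT | VC [4, 12]
  [7] addr=0x35 blk=6 s=0: MISS | VC [4, 12, 2]
  [8] addr=0x67 blk=12 s=0: VC-HIT | VC [4, 6, 2]
  [9] addr=0x31 blk=6 s=0: VC-HIT | VC [4, 12, 2]
  [10] addr=0x66 blk=12 s=0: VC-HIT | VC [4, 6, 2]
  [11] addr=0x34 blk=6 s=0: VC-HIT | VC [4, 12, 2]
  [12] addr=0x23 blk=4 s=0: VC-HIT | VC [6, 12, 2]
  [13] addr=0x64 blk=12 s=0: VC-HIT | VC [6, 4, 2]
  [14] addr=0x11 blk=2 s=0: VC-HIT | VC [6, 4, 12]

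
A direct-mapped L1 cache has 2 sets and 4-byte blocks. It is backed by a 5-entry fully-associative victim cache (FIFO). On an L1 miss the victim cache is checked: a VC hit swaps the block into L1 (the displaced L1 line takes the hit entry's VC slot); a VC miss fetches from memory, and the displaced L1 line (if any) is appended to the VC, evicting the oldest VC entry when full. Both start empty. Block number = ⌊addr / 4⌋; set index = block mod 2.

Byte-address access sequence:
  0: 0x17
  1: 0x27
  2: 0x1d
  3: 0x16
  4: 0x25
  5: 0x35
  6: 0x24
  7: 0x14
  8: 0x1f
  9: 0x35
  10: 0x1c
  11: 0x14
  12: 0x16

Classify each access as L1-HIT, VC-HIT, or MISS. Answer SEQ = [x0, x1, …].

SEQ = [MISS, MISS, MISS, VC-HIT, VC-HIT, MISS, VC-HIT, VC-HIT, VC-HIT, VC-HIT, VC-HIT, VC-HIT, L1-HIT]

0: 0x17 (blk 5, set 1) → MISS  vc=[]
1: 0x27 (blk 9, set 1) → MISS  vc=[5]
2: 0x1d (blk 7, set 1) → MISS  vc=[5, 9]
3: 0x16 (blk 5, set 1) → VC-HIT  vc=[7, 9]
4: 0x25 (blk 9, set 1) → VC-HIT  vc=[7, 5]
5: 0x35 (blk 13, set 1) → MISS  vc=[7, 5, 9]
6: 0x24 (blk 9, set 1) → VC-HIT  vc=[7, 5, 13]
7: 0x14 (blk 5, set 1) → VC-HIT  vc=[7, 9, 13]
8: 0x1f (blk 7, set 1) → VC-HIT  vc=[5, 9, 13]
9: 0x35 (blk 13, set 1) → VC-HIT  vc=[5, 9, 7]
10: 0x1c (blk 7, set 1) → VC-HIT  vc=[5, 9, 13]
11: 0x14 (blk 5, set 1) → VC-HIT  vc=[7, 9, 13]
12: 0x16 (blk 5, set 1) → L1-HIT  vc=[7, 9, 13]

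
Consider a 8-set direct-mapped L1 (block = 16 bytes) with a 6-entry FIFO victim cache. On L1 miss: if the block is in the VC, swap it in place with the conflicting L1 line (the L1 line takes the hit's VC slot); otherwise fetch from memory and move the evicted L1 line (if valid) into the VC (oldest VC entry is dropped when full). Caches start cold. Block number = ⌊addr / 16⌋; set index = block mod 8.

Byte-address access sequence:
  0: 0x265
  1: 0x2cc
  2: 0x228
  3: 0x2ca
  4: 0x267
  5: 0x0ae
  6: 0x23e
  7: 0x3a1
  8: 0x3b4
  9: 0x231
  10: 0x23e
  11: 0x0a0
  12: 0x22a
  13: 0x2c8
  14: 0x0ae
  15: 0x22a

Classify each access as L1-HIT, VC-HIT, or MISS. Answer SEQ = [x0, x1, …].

0: 0x265 (blk 38, set 6) → MISS  vc=[]
1: 0x2cc (blk 44, set 4) → MISS  vc=[]
2: 0x228 (blk 34, set 2) → MISS  vc=[]
3: 0x2ca (blk 44, set 4) → L1-HIT  vc=[]
4: 0x267 (blk 38, set 6) → L1-HIT  vc=[]
5: 0xae (blk 10, set 2) → MISS  vc=[34]
6: 0x23e (blk 35, set 3) → MISS  vc=[34]
7: 0x3a1 (blk 58, set 2) → MISS  vc=[34, 10]
8: 0x3b4 (blk 59, set 3) → MISS  vc=[34, 10, 35]
9: 0x231 (blk 35, set 3) → VC-HIT  vc=[34, 10, 59]
10: 0x23e (blk 35, set 3) → L1-HIT  vc=[34, 10, 59]
11: 0xa0 (blk 10, set 2) → VC-HIT  vc=[34, 58, 59]
12: 0x22a (blk 34, set 2) → VC-HIT  vc=[10, 58, 59]
13: 0x2c8 (blk 44, set 4) → L1-HIT  vc=[10, 58, 59]
14: 0xae (blk 10, set 2) → VC-HIT  vc=[34, 58, 59]
15: 0x22a (blk 34, set 2) → VC-HIT  vc=[10, 58, 59]

SEQ = [MISS, MISS, MISS, L1-HIT, L1-HIT, MISS, MISS, MISS, MISS, VC-HIT, L1-HIT, VC-HIT, VC-HIT, L1-HIT, VC-HIT, VC-HIT]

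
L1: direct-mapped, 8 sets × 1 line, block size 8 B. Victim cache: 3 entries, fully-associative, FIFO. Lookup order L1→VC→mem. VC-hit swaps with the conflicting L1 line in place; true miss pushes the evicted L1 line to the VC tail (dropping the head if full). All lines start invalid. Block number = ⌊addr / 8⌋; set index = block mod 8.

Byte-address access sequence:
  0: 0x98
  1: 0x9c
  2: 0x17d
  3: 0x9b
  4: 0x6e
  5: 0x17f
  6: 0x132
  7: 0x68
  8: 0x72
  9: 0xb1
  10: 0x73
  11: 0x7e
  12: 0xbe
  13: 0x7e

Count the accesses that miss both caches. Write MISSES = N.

MISSES = 8

0: 0x98 (blk 19, set 3) → MISS  vc=[]
1: 0x9c (blk 19, set 3) → L1-HIT  vc=[]
2: 0x17d (blk 47, set 7) → MISS  vc=[]
3: 0x9b (blk 19, set 3) → L1-HIT  vc=[]
4: 0x6e (blk 13, set 5) → MISS  vc=[]
5: 0x17f (blk 47, set 7) → L1-HIT  vc=[]
6: 0x132 (blk 38, set 6) → MISS  vc=[]
7: 0x68 (blk 13, set 5) → L1-HIT  vc=[]
8: 0x72 (blk 14, set 6) → MISS  vc=[38]
9: 0xb1 (blk 22, set 6) → MISS  vc=[38, 14]
10: 0x73 (blk 14, set 6) → VC-HIT  vc=[38, 22]
11: 0x7e (blk 15, set 7) → MISS  vc=[38, 22, 47]
12: 0xbe (blk 23, set 7) → MISS  vc=[22, 47, 15]
13: 0x7e (blk 15, set 7) → VC-HIT  vc=[22, 47, 23]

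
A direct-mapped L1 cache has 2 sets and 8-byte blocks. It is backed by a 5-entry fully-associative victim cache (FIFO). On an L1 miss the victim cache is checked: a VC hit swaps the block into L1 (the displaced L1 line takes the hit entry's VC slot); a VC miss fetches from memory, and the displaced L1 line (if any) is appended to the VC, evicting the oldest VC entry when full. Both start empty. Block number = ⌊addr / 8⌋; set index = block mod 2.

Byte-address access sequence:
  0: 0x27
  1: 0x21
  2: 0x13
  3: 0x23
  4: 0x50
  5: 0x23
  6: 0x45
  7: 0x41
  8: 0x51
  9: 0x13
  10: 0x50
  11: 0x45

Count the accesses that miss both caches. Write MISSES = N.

MISSES = 4

  [0] addr=0x27 blk=4 s=0: MISS | VC []
  [1] addr=0x21 blk=4 s=0: L1-HIT | VC []
  [2] addr=0x13 blk=2 s=0: MISS | VC [4]
  [3] addr=0x23 blk=4 s=0: VC-HIT | VC [2]
  [4] addr=0x50 blk=10 s=0: MISS | VC [2, 4]
  [5] addr=0x23 blk=4 s=0: VC-HIT | VC [2, 10]
  [6] addr=0x45 blk=8 s=0: MISS | VC [2, 10, 4]
  [7] addr=0x41 blk=8 s=0: L1-HIT | VC [2, 10, 4]
  [8] addr=0x51 blk=10 s=0: VC-HIT | VC [2, 8, 4]
  [9] addr=0x13 blk=2 s=0: VC-HIT | VC [10, 8, 4]
  [10] addr=0x50 blk=10 s=0: VC-HIT | VC [2, 8, 4]
  [11] addr=0x45 blk=8 s=0: VC-HIT | VC [2, 10, 4]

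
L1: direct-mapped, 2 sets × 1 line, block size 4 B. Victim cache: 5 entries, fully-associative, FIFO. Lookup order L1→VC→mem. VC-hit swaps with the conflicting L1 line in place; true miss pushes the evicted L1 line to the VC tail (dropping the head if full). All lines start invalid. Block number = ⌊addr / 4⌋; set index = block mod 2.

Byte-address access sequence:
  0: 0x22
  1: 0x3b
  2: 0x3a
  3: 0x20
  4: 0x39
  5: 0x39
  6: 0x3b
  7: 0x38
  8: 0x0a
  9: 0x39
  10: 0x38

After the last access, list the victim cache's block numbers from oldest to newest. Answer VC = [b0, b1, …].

VC = [8, 2]

0: 0x22 (blk 8, set 0) → MISS  vc=[]
1: 0x3b (blk 14, set 0) → MISS  vc=[8]
2: 0x3a (blk 14, set 0) → L1-HIT  vc=[8]
3: 0x20 (blk 8, set 0) → VC-HIT  vc=[14]
4: 0x39 (blk 14, set 0) → VC-HIT  vc=[8]
5: 0x39 (blk 14, set 0) → L1-HIT  vc=[8]
6: 0x3b (blk 14, set 0) → L1-HIT  vc=[8]
7: 0x38 (blk 14, set 0) → L1-HIT  vc=[8]
8: 0xa (blk 2, set 0) → MISS  vc=[8, 14]
9: 0x39 (blk 14, set 0) → VC-HIT  vc=[8, 2]
10: 0x38 (blk 14, set 0) → L1-HIT  vc=[8, 2]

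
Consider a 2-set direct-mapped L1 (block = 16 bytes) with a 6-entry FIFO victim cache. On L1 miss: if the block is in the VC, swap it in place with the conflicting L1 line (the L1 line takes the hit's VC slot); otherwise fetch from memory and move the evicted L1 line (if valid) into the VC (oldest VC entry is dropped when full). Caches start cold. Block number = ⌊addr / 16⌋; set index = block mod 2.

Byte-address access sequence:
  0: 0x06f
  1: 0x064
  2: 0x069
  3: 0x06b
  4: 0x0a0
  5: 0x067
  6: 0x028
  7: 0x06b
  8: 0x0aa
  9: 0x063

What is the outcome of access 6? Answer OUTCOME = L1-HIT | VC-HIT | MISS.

OUTCOME = MISS

  [0] addr=0x6f blk=6 s=0: MISS | VC []
  [1] addr=0x64 blk=6 s=0: L1-HIT | VC []
  [2] addr=0x69 blk=6 s=0: L1-HIT | VC []
  [3] addr=0x6b blk=6 s=0: L1-HIT | VC []
  [4] addr=0xa0 blk=10 s=0: MISS | VC [6]
  [5] addr=0x67 blk=6 s=0: VC-HIT | VC [10]
  [6] addr=0x28 blk=2 s=0: MISS | VC [10, 6]
  [7] addr=0x6b blk=6 s=0: VC-HIT | VC [10, 2]
  [8] addr=0xaa blk=10 s=0: VC-HIT | VC [6, 2]
  [9] addr=0x63 blk=6 s=0: VC-HIT | VC [10, 2]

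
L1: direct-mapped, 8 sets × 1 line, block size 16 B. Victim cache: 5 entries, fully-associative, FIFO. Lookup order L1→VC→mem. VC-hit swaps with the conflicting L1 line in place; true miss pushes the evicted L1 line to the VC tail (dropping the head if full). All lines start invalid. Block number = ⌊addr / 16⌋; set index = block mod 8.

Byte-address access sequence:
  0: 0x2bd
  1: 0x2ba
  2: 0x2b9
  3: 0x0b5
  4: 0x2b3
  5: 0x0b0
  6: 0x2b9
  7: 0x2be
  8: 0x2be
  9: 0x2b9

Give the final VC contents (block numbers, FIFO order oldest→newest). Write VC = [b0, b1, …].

VC = [11]

0: 0x2bd (blk 43, set 3) → MISS  vc=[]
1: 0x2ba (blk 43, set 3) → L1-HIT  vc=[]
2: 0x2b9 (blk 43, set 3) → L1-HIT  vc=[]
3: 0xb5 (blk 11, set 3) → MISS  vc=[43]
4: 0x2b3 (blk 43, set 3) → VC-HIT  vc=[11]
5: 0xb0 (blk 11, set 3) → VC-HIT  vc=[43]
6: 0x2b9 (blk 43, set 3) → VC-HIT  vc=[11]
7: 0x2be (blk 43, set 3) → L1-HIT  vc=[11]
8: 0x2be (blk 43, set 3) → L1-HIT  vc=[11]
9: 0x2b9 (blk 43, set 3) → L1-HIT  vc=[11]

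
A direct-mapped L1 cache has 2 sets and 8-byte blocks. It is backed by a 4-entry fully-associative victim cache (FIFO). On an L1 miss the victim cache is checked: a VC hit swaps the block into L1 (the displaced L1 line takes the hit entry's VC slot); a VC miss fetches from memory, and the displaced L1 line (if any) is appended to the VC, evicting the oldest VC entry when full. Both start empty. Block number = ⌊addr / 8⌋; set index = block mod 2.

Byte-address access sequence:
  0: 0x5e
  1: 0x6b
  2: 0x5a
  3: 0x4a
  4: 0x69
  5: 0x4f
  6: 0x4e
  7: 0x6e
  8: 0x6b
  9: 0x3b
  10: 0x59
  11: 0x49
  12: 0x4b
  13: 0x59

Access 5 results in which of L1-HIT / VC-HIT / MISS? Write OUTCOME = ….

  [0] addr=0x5e blk=11 s=1: MISS | VC []
  [1] addr=0x6b blk=13 s=1: MISS | VC [11]
  [2] addr=0x5a blk=11 s=1: VC-HIT | VC [13]
  [3] addr=0x4a blk=9 s=1: MISS | VC [13, 11]
  [4] addr=0x69 blk=13 s=1: VC-HIT | VC [9, 11]
  [5] addr=0x4f blk=9 s=1: VC-HIT | VC [13, 11]
  [6] addr=0x4e blk=9 s=1: L1-HIT | VC [13, 11]
  [7] addr=0x6e blk=13 s=1: VC-HIT | VC [9, 11]
  [8] addr=0x6b blk=13 s=1: L1-HIT | VC [9, 11]
  [9] addr=0x3b blk=7 s=1: MISS | VC [9, 11, 13]
  [10] addr=0x59 blk=11 s=1: VC-HIT | VC [9, 7, 13]
  [11] addr=0x49 blk=9 s=1: VC-HIT | VC [11, 7, 13]
  [12] addr=0x4b blk=9 s=1: L1-HIT | VC [11, 7, 13]
  [13] addr=0x59 blk=11 s=1: VC-HIT | VC [9, 7, 13]

OUTCOME = VC-HIT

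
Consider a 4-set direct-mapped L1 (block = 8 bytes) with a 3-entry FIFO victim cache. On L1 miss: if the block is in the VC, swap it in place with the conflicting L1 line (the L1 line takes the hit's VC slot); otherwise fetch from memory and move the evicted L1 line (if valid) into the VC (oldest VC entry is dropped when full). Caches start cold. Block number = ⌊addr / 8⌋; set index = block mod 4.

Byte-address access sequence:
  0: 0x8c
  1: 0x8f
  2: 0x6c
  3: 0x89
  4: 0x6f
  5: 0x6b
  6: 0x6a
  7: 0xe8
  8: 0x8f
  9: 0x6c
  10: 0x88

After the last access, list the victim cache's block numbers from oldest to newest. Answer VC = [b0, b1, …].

0: 0x8c (blk 17, set 1) → MISS  vc=[]
1: 0x8f (blk 17, set 1) → L1-HIT  vc=[]
2: 0x6c (blk 13, set 1) → MISS  vc=[17]
3: 0x89 (blk 17, set 1) → VC-HIT  vc=[13]
4: 0x6f (blk 13, set 1) → VC-HIT  vc=[17]
5: 0x6b (blk 13, set 1) → L1-HIT  vc=[17]
6: 0x6a (blk 13, set 1) → L1-HIT  vc=[17]
7: 0xe8 (blk 29, set 1) → MISS  vc=[17, 13]
8: 0x8f (blk 17, set 1) → VC-HIT  vc=[29, 13]
9: 0x6c (blk 13, set 1) → VC-HIT  vc=[29, 17]
10: 0x88 (blk 17, set 1) → VC-HIT  vc=[29, 13]

VC = [29, 13]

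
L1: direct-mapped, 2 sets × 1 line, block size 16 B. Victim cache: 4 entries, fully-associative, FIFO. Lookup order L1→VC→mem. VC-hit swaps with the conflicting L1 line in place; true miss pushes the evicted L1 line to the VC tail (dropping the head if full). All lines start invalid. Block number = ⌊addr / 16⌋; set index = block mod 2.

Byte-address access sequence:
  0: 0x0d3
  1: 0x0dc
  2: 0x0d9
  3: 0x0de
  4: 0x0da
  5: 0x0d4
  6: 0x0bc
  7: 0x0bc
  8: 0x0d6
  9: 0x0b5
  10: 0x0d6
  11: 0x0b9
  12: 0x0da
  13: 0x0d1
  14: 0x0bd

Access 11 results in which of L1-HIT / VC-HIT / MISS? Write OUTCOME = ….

0: 0xd3 (blk 13, set 1) → MISS  vc=[]
1: 0xdc (blk 13, set 1) → L1-HIT  vc=[]
2: 0xd9 (blk 13, set 1) → L1-HIT  vc=[]
3: 0xde (blk 13, set 1) → L1-HIT  vc=[]
4: 0xda (blk 13, set 1) → L1-HIT  vc=[]
5: 0xd4 (blk 13, set 1) → L1-HIT  vc=[]
6: 0xbc (blk 11, set 1) → MISS  vc=[13]
7: 0xbc (blk 11, set 1) → L1-HIT  vc=[13]
8: 0xd6 (blk 13, set 1) → VC-HIT  vc=[11]
9: 0xb5 (blk 11, set 1) → VC-HIT  vc=[13]
10: 0xd6 (blk 13, set 1) → VC-HIT  vc=[11]
11: 0xb9 (blk 11, set 1) → VC-HIT  vc=[13]
12: 0xda (blk 13, set 1) → VC-HIT  vc=[11]
13: 0xd1 (blk 13, set 1) → L1-HIT  vc=[11]
14: 0xbd (blk 11, set 1) → VC-HIT  vc=[13]

OUTCOME = VC-HIT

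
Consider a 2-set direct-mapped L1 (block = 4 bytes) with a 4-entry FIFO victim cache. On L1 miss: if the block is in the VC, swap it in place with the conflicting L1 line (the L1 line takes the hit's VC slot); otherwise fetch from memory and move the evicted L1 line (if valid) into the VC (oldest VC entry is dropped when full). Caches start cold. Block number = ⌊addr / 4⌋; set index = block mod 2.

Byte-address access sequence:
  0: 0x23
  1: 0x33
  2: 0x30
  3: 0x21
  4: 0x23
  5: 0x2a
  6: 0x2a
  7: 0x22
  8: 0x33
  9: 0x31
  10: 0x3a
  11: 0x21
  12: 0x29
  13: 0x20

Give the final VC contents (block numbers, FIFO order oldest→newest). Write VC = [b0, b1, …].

VC = [14, 10, 12]

0: 0x23 (blk 8, set 0) → MISS  vc=[]
1: 0x33 (blk 12, set 0) → MISS  vc=[8]
2: 0x30 (blk 12, set 0) → L1-HIT  vc=[8]
3: 0x21 (blk 8, set 0) → VC-HIT  vc=[12]
4: 0x23 (blk 8, set 0) → L1-HIT  vc=[12]
5: 0x2a (blk 10, set 0) → MISS  vc=[12, 8]
6: 0x2a (blk 10, set 0) → L1-HIT  vc=[12, 8]
7: 0x22 (blk 8, set 0) → VC-HIT  vc=[12, 10]
8: 0x33 (blk 12, set 0) → VC-HIT  vc=[8, 10]
9: 0x31 (blk 12, set 0) → L1-HIT  vc=[8, 10]
10: 0x3a (blk 14, set 0) → MISS  vc=[8, 10, 12]
11: 0x21 (blk 8, set 0) → VC-HIT  vc=[14, 10, 12]
12: 0x29 (blk 10, set 0) → VC-HIT  vc=[14, 8, 12]
13: 0x20 (blk 8, set 0) → VC-HIT  vc=[14, 10, 12]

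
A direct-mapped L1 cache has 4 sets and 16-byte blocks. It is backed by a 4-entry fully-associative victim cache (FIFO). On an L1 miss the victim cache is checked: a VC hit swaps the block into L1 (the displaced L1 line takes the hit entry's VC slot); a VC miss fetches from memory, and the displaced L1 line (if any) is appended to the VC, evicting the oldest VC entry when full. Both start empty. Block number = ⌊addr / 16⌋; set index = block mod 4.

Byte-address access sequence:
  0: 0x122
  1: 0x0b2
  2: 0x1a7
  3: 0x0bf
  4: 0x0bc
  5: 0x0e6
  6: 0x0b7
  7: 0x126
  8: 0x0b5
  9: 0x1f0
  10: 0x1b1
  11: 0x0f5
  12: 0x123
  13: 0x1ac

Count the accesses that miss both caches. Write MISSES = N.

  [0] addr=0x122 blk=18 s=2: MISS | VC []
  [1] addr=0xb2 blk=11 s=3: MISS | VC []
  [2] addr=0x1a7 blk=26 s=2: MISS | VC [18]
  [3] addr=0xbf blk=11 s=3: L1-HIT | VC [18]
  [4] addr=0xbc blk=11 s=3: L1-HIT | VC [18]
  [5] addr=0xe6 blk=14 s=2: MISS | VC [18, 26]
  [6] addr=0xb7 blk=11 s=3: L1-HIT | VC [18, 26]
  [7] addr=0x126 blk=18 s=2: VC-HIT | VC [14, 26]
  [8] addr=0xb5 blk=11 s=3: L1-HIT | VC [14, 26]
  [9] addr=0x1f0 blk=31 s=3: MISS | VC [14, 26, 11]
  [10] addr=0x1b1 blk=27 s=3: MISS | VC [14, 26, 11, 31]
  [11] addr=0xf5 blk=15 s=3: MISS | VC [26, 11, 31, 27]
  [12] addr=0x123 blk=18 s=2: L1-HIT | VC [26, 11, 31, 27]
  [13] addr=0x1ac blk=26 s=2: VC-HIT | VC [18, 11, 31, 27]

MISSES = 7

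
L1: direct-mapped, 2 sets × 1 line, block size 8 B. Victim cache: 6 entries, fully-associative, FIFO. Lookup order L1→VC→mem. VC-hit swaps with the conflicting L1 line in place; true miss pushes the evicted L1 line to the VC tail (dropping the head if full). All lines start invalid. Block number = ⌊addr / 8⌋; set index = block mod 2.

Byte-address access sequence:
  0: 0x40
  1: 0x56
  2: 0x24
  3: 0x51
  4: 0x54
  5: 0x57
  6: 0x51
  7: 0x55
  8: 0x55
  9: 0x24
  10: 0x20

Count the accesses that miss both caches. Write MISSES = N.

MISSES = 3

#0 0x40→b8/s0 MISS; vc=[]
#1 0x56→b10/s0 MISS; vc=[8]
#2 0x24→b4/s0 MISS; vc=[8,10]
#3 0x51→b10/s0 VC-HIT; vc=[8,4]
#4 0x54→b10/s0 L1-HIT; vc=[8,4]
#5 0x57→b10/s0 L1-HIT; vc=[8,4]
#6 0x51→b10/s0 L1-HIT; vc=[8,4]
#7 0x55→b10/s0 L1-HIT; vc=[8,4]
#8 0x55→b10/s0 L1-HIT; vc=[8,4]
#9 0x24→b4/s0 VC-HIT; vc=[8,10]
#10 0x20→b4/s0 L1-HIT; vc=[8,10]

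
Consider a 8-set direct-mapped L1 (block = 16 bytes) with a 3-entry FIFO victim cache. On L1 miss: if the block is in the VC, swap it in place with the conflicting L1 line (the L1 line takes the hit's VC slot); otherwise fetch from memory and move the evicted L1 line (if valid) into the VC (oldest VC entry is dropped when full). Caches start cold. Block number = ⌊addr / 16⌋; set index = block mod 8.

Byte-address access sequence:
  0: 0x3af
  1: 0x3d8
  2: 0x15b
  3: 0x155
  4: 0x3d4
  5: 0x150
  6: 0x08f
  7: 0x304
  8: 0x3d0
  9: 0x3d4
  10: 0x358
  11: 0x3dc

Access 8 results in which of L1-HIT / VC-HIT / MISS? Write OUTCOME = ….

OUTCOME = VC-HIT

  [0] addr=0x3af blk=58 s=2: MISS | VC []
  [1] addr=0x3d8 blk=61 s=5: MISS | VC []
  [2] addr=0x15b blk=21 s=5: MISS | VC [61]
  [3] addr=0x155 blk=21 s=5: L1-HIT | VC [61]
  [4] addr=0x3d4 blk=61 s=5: VC-HIT | VC [21]
  [5] addr=0x150 blk=21 s=5: VC-HIT | VC [61]
  [6] addr=0x8f blk=8 s=0: MISS | VC [61]
  [7] addr=0x304 blk=48 s=0: MISS | VC [61, 8]
  [8] addr=0x3d0 blk=61 s=5: VC-HIT | VC [21, 8]
  [9] addr=0x3d4 blk=61 s=5: L1-HIT | VC [21, 8]
  [10] addr=0x358 blk=53 s=5: MISS | VC [21, 8, 61]
  [11] addr=0x3dc blk=61 s=5: VC-HIT | VC [21, 8, 53]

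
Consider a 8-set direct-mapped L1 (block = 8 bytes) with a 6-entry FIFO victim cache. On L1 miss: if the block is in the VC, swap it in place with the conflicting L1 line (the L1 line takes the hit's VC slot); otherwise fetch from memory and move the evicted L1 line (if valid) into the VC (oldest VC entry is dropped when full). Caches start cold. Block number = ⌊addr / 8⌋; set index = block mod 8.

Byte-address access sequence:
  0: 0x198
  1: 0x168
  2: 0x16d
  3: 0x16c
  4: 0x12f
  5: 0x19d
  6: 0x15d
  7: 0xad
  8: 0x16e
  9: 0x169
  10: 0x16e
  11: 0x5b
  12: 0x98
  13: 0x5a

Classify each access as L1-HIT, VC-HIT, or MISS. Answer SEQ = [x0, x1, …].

SEQ = [MISS, MISS, L1-HIT, L1-HIT, MISS, L1-HIT, MISS, MISS, VC-HIT, L1-HIT, L1-HIT, MISS, MISS, VC-HIT]

  [0] addr=0x198 blk=51 s=3: MISS | VC []
  [1] addr=0x168 blk=45 s=5: MISS | VC []
  [2] addr=0x16d blk=45 s=5: L1-HIT | VC []
  [3] addr=0x16c blk=45 s=5: L1-HIT | VC []
  [4] addr=0x12f blk=37 s=5: MISS | VC [45]
  [5] addr=0x19d blk=51 s=3: L1-HIT | VC [45]
  [6] addr=0x15d blk=43 s=3: MISS | VC [45, 51]
  [7] addr=0xad blk=21 s=5: MISS | VC [45, 51, 37]
  [8] addr=0x16e blk=45 s=5: VC-HIT | VC [21, 51, 37]
  [9] addr=0x169 blk=45 s=5: L1-HIT | VC [21, 51, 37]
  [10] addr=0x16e blk=45 s=5: L1-HIT | VC [21, 51, 37]
  [11] addr=0x5b blk=11 s=3: MISS | VC [21, 51, 37, 43]
  [12] addr=0x98 blk=19 s=3: MISS | VC [21, 51, 37, 43, 11]
  [13] addr=0x5a blk=11 s=3: VC-HIT | VC [21, 51, 37, 43, 19]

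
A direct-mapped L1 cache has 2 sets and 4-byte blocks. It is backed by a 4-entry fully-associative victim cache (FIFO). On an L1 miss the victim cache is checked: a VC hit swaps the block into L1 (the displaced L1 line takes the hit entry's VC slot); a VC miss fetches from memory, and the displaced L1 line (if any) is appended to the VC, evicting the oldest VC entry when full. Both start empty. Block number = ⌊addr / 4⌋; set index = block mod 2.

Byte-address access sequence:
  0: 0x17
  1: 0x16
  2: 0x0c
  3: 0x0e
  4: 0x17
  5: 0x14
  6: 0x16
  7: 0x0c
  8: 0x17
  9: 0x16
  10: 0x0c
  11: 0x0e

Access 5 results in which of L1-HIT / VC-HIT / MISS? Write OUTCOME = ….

OUTCOME = L1-HIT

0: 0x17 (blk 5, set 1) → MISS  vc=[]
1: 0x16 (blk 5, set 1) → L1-HIT  vc=[]
2: 0xc (blk 3, set 1) → MISS  vc=[5]
3: 0xe (blk 3, set 1) → L1-HIT  vc=[5]
4: 0x17 (blk 5, set 1) → VC-HIT  vc=[3]
5: 0x14 (blk 5, set 1) → L1-HIT  vc=[3]
6: 0x16 (blk 5, set 1) → L1-HIT  vc=[3]
7: 0xc (blk 3, set 1) → VC-HIT  vc=[5]
8: 0x17 (blk 5, set 1) → VC-HIT  vc=[3]
9: 0x16 (blk 5, set 1) → L1-HIT  vc=[3]
10: 0xc (blk 3, set 1) → VC-HIT  vc=[5]
11: 0xe (blk 3, set 1) → L1-HIT  vc=[5]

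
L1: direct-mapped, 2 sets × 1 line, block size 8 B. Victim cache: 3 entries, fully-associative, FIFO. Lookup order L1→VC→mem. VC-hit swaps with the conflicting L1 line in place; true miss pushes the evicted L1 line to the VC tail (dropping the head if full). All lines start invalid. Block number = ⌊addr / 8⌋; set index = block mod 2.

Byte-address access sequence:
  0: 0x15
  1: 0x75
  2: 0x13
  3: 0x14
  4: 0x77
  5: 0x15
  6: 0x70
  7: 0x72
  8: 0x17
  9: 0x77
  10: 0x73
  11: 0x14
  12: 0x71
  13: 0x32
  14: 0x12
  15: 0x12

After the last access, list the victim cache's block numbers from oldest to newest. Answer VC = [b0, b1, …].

0: 0x15 (blk 2, set 0) → MISS  vc=[]
1: 0x75 (blk 14, set 0) → MISS  vc=[2]
2: 0x13 (blk 2, set 0) → VC-HIT  vc=[14]
3: 0x14 (blk 2, set 0) → L1-HIT  vc=[14]
4: 0x77 (blk 14, set 0) → VC-HIT  vc=[2]
5: 0x15 (blk 2, set 0) → VC-HIT  vc=[14]
6: 0x70 (blk 14, set 0) → VC-HIT  vc=[2]
7: 0x72 (blk 14, set 0) → L1-HIT  vc=[2]
8: 0x17 (blk 2, set 0) → VC-HIT  vc=[14]
9: 0x77 (blk 14, set 0) → VC-HIT  vc=[2]
10: 0x73 (blk 14, set 0) → L1-HIT  vc=[2]
11: 0x14 (blk 2, set 0) → VC-HIT  vc=[14]
12: 0x71 (blk 14, set 0) → VC-HIT  vc=[2]
13: 0x32 (blk 6, set 0) → MISS  vc=[2, 14]
14: 0x12 (blk 2, set 0) → VC-HIT  vc=[6, 14]
15: 0x12 (blk 2, set 0) → L1-HIT  vc=[6, 14]

VC = [6, 14]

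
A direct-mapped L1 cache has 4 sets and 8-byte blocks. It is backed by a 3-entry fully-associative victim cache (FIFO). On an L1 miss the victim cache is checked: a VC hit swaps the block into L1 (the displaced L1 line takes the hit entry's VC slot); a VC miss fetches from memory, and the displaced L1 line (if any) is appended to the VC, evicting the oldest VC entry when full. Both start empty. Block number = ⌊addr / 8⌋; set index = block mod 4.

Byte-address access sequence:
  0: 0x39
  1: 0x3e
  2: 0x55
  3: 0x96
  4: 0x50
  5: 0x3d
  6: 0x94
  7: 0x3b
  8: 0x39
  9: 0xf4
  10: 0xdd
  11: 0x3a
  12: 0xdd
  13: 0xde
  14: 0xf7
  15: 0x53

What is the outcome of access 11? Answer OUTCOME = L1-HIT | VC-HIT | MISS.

0: 0x39 (blk 7, set 3) → MISS  vc=[]
1: 0x3e (blk 7, set 3) → L1-HIT  vc=[]
2: 0x55 (blk 10, set 2) → MISS  vc=[]
3: 0x96 (blk 18, set 2) → MISS  vc=[10]
4: 0x50 (blk 10, set 2) → VC-HIT  vc=[18]
5: 0x3d (blk 7, set 3) → L1-HIT  vc=[18]
6: 0x94 (blk 18, set 2) → VC-HIT  vc=[10]
7: 0x3b (blk 7, set 3) → L1-HIT  vc=[10]
8: 0x39 (blk 7, set 3) → L1-HIT  vc=[10]
9: 0xf4 (blk 30, set 2) → MISS  vc=[10, 18]
10: 0xdd (blk 27, set 3) → MISS  vc=[10, 18, 7]
11: 0x3a (blk 7, set 3) → VC-HIT  vc=[10, 18, 27]
12: 0xdd (blk 27, set 3) → VC-HIT  vc=[10, 18, 7]
13: 0xde (blk 27, set 3) → L1-HIT  vc=[10, 18, 7]
14: 0xf7 (blk 30, set 2) → L1-HIT  vc=[10, 18, 7]
15: 0x53 (blk 10, set 2) → VC-HIT  vc=[30, 18, 7]

OUTCOME = VC-HIT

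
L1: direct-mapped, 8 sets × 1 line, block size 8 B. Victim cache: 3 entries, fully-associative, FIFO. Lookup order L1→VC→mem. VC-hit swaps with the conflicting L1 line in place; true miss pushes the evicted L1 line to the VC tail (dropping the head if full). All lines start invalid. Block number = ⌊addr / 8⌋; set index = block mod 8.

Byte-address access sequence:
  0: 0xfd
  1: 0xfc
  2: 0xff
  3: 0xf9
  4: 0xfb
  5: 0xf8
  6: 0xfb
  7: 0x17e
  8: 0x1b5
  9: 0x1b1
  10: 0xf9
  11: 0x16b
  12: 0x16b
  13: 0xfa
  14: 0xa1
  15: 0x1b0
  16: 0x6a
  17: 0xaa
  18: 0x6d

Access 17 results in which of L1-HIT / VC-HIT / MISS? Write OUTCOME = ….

0: 0xfd (blk 31, set 7) → MISS  vc=[]
1: 0xfc (blk 31, set 7) → L1-HIT  vc=[]
2: 0xff (blk 31, set 7) → L1-HIT  vc=[]
3: 0xf9 (blk 31, set 7) → L1-HIT  vc=[]
4: 0xfb (blk 31, set 7) → L1-HIT  vc=[]
5: 0xf8 (blk 31, set 7) → L1-HIT  vc=[]
6: 0xfb (blk 31, set 7) → L1-HIT  vc=[]
7: 0x17e (blk 47, set 7) → MISS  vc=[31]
8: 0x1b5 (blk 54, set 6) → MISS  vc=[31]
9: 0x1b1 (blk 54, set 6) → L1-HIT  vc=[31]
10: 0xf9 (blk 31, set 7) → VC-HIT  vc=[47]
11: 0x16b (blk 45, set 5) → MISS  vc=[47]
12: 0x16b (blk 45, set 5) → L1-HIT  vc=[47]
13: 0xfa (blk 31, set 7) → L1-HIT  vc=[47]
14: 0xa1 (blk 20, set 4) → MISS  vc=[47]
15: 0x1b0 (blk 54, set 6) → L1-HIT  vc=[47]
16: 0x6a (blk 13, set 5) → MISS  vc=[47, 45]
17: 0xaa (blk 21, set 5) → MISS  vc=[47, 45, 13]
18: 0x6d (blk 13, set 5) → VC-HIT  vc=[47, 45, 21]

OUTCOME = MISS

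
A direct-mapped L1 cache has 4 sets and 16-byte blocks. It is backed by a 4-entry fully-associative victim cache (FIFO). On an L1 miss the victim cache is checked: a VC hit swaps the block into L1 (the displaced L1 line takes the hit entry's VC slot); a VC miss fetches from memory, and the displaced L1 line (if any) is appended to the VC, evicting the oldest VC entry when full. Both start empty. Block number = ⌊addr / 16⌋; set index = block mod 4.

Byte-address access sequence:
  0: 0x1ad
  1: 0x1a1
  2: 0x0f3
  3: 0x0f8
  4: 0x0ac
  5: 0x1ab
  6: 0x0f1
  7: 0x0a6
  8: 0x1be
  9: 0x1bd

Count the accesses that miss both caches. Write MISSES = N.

#0 0x1ad→b26/s2 MISS; vc=[]
#1 0x1a1→b26/s2 L1-HIT; vc=[]
#2 0xf3→b15/s3 MISS; vc=[]
#3 0xf8→b15/s3 L1-HIT; vc=[]
#4 0xac→b10/s2 MISS; vc=[26]
#5 0x1ab→b26/s2 VC-HIT; vc=[10]
#6 0xf1→b15/s3 L1-HIT; vc=[10]
#7 0xa6→b10/s2 VC-HIT; vc=[26]
#8 0x1be→b27/s3 MISS; vc=[26,15]
#9 0x1bd→b27/s3 L1-HIT; vc=[26,15]

MISSES = 4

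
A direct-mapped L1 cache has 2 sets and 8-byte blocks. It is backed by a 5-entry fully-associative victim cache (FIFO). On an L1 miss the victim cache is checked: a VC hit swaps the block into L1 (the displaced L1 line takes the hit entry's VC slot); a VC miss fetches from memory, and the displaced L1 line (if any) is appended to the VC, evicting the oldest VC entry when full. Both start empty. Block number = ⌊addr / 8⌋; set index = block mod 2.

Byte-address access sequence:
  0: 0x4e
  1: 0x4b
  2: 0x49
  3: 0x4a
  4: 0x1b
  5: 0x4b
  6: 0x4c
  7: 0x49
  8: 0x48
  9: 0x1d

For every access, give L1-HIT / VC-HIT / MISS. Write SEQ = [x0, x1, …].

SEQ = [MISS, L1-HIT, L1-HIT, L1-HIT, MISS, VC-HIT, L1-HIT, L1-HIT, L1-HIT, VC-HIT]

#0 0x4e→b9/s1 MISS; vc=[]
#1 0x4b→b9/s1 L1-HIT; vc=[]
#2 0x49→b9/s1 L1-HIT; vc=[]
#3 0x4a→b9/s1 L1-HIT; vc=[]
#4 0x1b→b3/s1 MISS; vc=[9]
#5 0x4b→b9/s1 VC-HIT; vc=[3]
#6 0x4c→b9/s1 L1-HIT; vc=[3]
#7 0x49→b9/s1 L1-HIT; vc=[3]
#8 0x48→b9/s1 L1-HIT; vc=[3]
#9 0x1d→b3/s1 VC-HIT; vc=[9]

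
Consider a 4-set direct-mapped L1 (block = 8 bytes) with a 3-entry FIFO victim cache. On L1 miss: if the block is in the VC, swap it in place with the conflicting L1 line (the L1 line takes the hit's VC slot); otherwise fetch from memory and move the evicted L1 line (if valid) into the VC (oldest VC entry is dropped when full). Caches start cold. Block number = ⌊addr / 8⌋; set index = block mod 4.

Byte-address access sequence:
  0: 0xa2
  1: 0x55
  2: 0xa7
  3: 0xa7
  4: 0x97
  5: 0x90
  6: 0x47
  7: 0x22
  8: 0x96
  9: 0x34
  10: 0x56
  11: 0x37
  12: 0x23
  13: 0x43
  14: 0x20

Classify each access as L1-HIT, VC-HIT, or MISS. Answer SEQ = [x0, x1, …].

SEQ = [MISS, MISS, L1-HIT, L1-HIT, MISS, L1-HIT, MISS, MISS, L1-HIT, MISS, MISS, VC-HIT, L1-HIT, VC-HIT, VC-HIT]

#0 0xa2→b20/s0 MISS; vc=[]
#1 0x55→b10/s2 MISS; vc=[]
#2 0xa7→b20/s0 L1-HIT; vc=[]
#3 0xa7→b20/s0 L1-HIT; vc=[]
#4 0x97→b18/s2 MISS; vc=[10]
#5 0x90→b18/s2 L1-HIT; vc=[10]
#6 0x47→b8/s0 MISS; vc=[10,20]
#7 0x22→b4/s0 MISS; vc=[10,20,8]
#8 0x96→b18/s2 L1-HIT; vc=[10,20,8]
#9 0x34→b6/s2 MISS; vc=[20,8,18]
#10 0x56→b10/s2 MISS; vc=[8,18,6]
#11 0x37→b6/s2 VC-HIT; vc=[8,18,10]
#12 0x23→b4/s0 L1-HIT; vc=[8,18,10]
#13 0x43→b8/s0 VC-HIT; vc=[4,18,10]
#14 0x20→b4/s0 VC-HIT; vc=[8,18,10]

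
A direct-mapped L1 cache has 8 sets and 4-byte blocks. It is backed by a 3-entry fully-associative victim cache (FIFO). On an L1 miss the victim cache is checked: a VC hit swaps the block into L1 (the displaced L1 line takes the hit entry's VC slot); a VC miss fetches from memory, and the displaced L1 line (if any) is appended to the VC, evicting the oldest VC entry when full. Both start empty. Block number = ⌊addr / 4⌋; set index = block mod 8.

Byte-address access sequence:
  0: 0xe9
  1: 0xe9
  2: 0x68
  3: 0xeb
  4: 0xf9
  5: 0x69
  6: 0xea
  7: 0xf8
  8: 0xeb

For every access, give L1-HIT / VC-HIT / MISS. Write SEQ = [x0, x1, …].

0: 0xe9 (blk 58, set 2) → MISS  vc=[]
1: 0xe9 (blk 58, set 2) → L1-HIT  vc=[]
2: 0x68 (blk 26, set 2) → MISS  vc=[58]
3: 0xeb (blk 58, set 2) → VC-HIT  vc=[26]
4: 0xf9 (blk 62, set 6) → MISS  vc=[26]
5: 0x69 (blk 26, set 2) → VC-HIT  vc=[58]
6: 0xea (blk 58, set 2) → VC-HIT  vc=[26]
7: 0xf8 (blk 62, set 6) → L1-HIT  vc=[26]
8: 0xeb (blk 58, set 2) → L1-HIT  vc=[26]

SEQ = [MISS, L1-HIT, MISS, VC-HIT, MISS, VC-HIT, VC-HIT, L1-HIT, L1-HIT]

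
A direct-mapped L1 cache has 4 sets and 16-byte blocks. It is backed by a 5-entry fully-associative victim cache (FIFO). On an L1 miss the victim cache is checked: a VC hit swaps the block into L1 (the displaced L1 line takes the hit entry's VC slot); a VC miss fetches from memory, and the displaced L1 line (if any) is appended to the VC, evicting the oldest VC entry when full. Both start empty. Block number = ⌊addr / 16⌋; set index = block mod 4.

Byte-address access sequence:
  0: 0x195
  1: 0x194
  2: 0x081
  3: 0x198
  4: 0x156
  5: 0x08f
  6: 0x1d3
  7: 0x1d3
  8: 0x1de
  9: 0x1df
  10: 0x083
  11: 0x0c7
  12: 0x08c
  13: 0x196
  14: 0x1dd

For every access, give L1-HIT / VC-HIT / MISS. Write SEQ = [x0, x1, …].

  [0] addr=0x195 blk=25 s=1: MISS | VC []
  [1] addr=0x194 blk=25 s=1: L1-HIT | VC []
  [2] addr=0x81 blk=8 s=0: MISS | VC []
  [3] addr=0x198 blk=25 s=1: L1-HIT | VC []
  [4] addr=0x156 blk=21 s=1: MISS | VC [25]
  [5] addr=0x8f blk=8 s=0: L1-HIT | VC [25]
  [6] addr=0x1d3 blk=29 s=1: MISS | VC [25, 21]
  [7] addr=0x1d3 blk=29 s=1: L1-HIT | VC [25, 21]
  [8] addr=0x1de blk=29 s=1: L1-HIT | VC [25, 21]
  [9] addr=0x1df blk=29 s=1: L1-HIT | VC [25, 21]
  [10] addr=0x83 blk=8 s=0: L1-HIT | VC [25, 21]
  [11] addr=0xc7 blk=12 s=0: MISS | VC [25, 21, 8]
  [12] addr=0x8c blk=8 s=0: VC-HIT | VC [25, 21, 12]
  [13] addr=0x196 blk=25 s=1: VC-HIT | VC [29, 21, 12]
  [14] addr=0x1dd blk=29 s=1: VC-HIT | VC [25, 21, 12]

SEQ = [MISS, L1-HIT, MISS, L1-HIT, MISS, L1-HIT, MISS, L1-HIT, L1-HIT, L1-HIT, L1-HIT, MISS, VC-HIT, VC-HIT, VC-HIT]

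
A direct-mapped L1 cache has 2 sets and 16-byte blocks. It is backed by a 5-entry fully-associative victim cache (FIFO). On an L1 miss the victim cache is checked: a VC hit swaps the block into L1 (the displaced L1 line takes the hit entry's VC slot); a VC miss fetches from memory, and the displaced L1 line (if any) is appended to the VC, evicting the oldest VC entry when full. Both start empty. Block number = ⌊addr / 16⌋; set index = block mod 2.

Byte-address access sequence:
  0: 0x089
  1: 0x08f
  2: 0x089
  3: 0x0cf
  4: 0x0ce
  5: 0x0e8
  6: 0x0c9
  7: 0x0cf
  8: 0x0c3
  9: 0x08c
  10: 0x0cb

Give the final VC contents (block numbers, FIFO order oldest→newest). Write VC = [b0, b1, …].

VC = [8, 14]

0: 0x89 (blk 8, set 0) → MISS  vc=[]
1: 0x8f (blk 8, set 0) → L1-HIT  vc=[]
2: 0x89 (blk 8, set 0) → L1-HIT  vc=[]
3: 0xcf (blk 12, set 0) → MISS  vc=[8]
4: 0xce (blk 12, set 0) → L1-HIT  vc=[8]
5: 0xe8 (blk 14, set 0) → MISS  vc=[8, 12]
6: 0xc9 (blk 12, set 0) → VC-HIT  vc=[8, 14]
7: 0xcf (blk 12, set 0) → L1-HIT  vc=[8, 14]
8: 0xc3 (blk 12, set 0) → L1-HIT  vc=[8, 14]
9: 0x8c (blk 8, set 0) → VC-HIT  vc=[12, 14]
10: 0xcb (blk 12, set 0) → VC-HIT  vc=[8, 14]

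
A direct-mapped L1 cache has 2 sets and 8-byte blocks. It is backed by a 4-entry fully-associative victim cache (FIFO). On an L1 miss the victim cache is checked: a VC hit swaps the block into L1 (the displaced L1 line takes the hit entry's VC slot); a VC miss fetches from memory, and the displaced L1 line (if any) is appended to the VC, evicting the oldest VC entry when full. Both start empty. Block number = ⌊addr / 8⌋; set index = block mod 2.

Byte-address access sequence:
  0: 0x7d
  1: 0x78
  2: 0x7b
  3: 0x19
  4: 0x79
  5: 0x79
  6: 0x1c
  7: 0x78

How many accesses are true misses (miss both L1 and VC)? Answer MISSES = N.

  [0] addr=0x7d blk=15 s=1: MISS | VC []
  [1] addr=0x78 blk=15 s=1: L1-HIT | VC []
  [2] addr=0x7b blk=15 s=1: L1-HIT | VC []
  [3] addr=0x19 blk=3 s=1: MISS | VC [15]
  [4] addr=0x79 blk=15 s=1: VC-HIT | VC [3]
  [5] addr=0x79 blk=15 s=1: L1-HIT | VC [3]
  [6] addr=0x1c blk=3 s=1: VC-HIT | VC [15]
  [7] addr=0x78 blk=15 s=1: VC-HIT | VC [3]

MISSES = 2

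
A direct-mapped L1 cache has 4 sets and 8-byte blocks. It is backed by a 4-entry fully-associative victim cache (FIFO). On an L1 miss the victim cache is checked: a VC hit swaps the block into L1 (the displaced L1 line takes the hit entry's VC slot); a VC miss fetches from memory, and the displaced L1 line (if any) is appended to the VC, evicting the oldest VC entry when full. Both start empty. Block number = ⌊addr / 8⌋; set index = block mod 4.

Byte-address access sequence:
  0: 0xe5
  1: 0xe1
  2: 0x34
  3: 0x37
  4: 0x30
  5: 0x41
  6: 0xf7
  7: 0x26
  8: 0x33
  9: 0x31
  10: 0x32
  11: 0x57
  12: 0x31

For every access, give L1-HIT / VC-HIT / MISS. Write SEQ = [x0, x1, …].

SEQ = [MISS, L1-HIT, MISS, L1-HIT, L1-HIT, MISS, MISS, MISS, VC-HIT, L1-HIT, L1-HIT, MISS, VC-HIT]

  [0] addr=0xe5 blk=28 s=0: MISS | VC []
  [1] addr=0xe1 blk=28 s=0: L1-HIT | VC []
  [2] addr=0x34 blk=6 s=2: MISS | VC []
  [3] addr=0x37 blk=6 s=2: L1-HIT | VC []
  [4] addr=0x30 blk=6 s=2: L1-HIT | VC []
  [5] addr=0x41 blk=8 s=0: MISS | VC [28]
  [6] addr=0xf7 blk=30 s=2: MISS | VC [28, 6]
  [7] addr=0x26 blk=4 s=0: MISS | VC [28, 6, 8]
  [8] addr=0x33 blk=6 s=2: VC-HIT | VC [28, 30, 8]
  [9] addr=0x31 blk=6 s=2: L1-HIT | VC [28, 30, 8]
  [10] addr=0x32 blk=6 s=2: L1-HIT | VC [28, 30, 8]
  [11] addr=0x57 blk=10 s=2: MISS | VC [28, 30, 8, 6]
  [12] addr=0x31 blk=6 s=2: VC-HIT | VC [28, 30, 8, 10]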